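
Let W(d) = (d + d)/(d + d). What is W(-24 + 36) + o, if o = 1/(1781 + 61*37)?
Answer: 4039/4038 ≈ 1.0002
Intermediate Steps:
W(d) = 1 (W(d) = (2*d)/((2*d)) = (2*d)*(1/(2*d)) = 1)
o = 1/4038 (o = 1/(1781 + 2257) = 1/4038 ≈ 0.00024765)
W(-24 + 36) + o = 1 + 1/4038 = 4039/4038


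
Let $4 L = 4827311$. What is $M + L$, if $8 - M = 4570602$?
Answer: $- \frac{13455065}{4} \approx -3.3638 \cdot 10^{6}$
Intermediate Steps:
$L = \frac{4827311}{4}$ ($L = \frac{1}{4} \cdot 4827311 = \frac{4827311}{4} \approx 1.2068 \cdot 10^{6}$)
$M = -4570594$ ($M = 8 - 4570602 = -4570594$)
$M + L = -4570594 + \frac{4827311}{4} = - \frac{13455065}{4}$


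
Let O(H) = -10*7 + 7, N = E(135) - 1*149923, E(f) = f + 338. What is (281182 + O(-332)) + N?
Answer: 131669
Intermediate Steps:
E(f) = 338 + f
N = -149450 (N = (338 + 135) - 1*149923 = 473 - 149923 = -149450)
O(H) = -63 (O(H) = -70 + 7 = -63)
(281182 + O(-332)) + N = (281182 - 63) - 149450 = 281119 - 149450 = 131669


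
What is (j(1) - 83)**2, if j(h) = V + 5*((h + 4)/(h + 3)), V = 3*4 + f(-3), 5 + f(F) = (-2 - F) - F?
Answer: 69169/16 ≈ 4323.1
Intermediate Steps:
f(F) = -7 - 2*F (f(F) = -5 + ((-2 - F) - F) = -5 + (-2 - 2*F) = -7 - 2*F)
V = 11 (V = 3*4 + (-7 - 2*(-3)) = 12 + (-7 + 6) = 12 - 1 = 11)
j(h) = 11 + 5*(4 + h)/(3 + h) (j(h) = 11 + 5*((h + 4)/(h + 3)) = 11 + 5*((4 + h)/(3 + h)) = 11 + 5*(4 + h)/(3 + h))
(j(1) - 83)**2 = ((53 + 16*1)/(3 + 1) - 83)**2 = ((53 + 16)/4 - 83)**2 = ((1/4)*69 - 83)**2 = (69/4 - 83)**2 = (-263/4)**2 = 69169/16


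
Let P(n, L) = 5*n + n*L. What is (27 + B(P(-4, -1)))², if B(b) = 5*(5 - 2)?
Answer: 1764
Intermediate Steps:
P(n, L) = 5*n + L*n
B(b) = 15 (B(b) = 5*3 = 15)
(27 + B(P(-4, -1)))² = (27 + 15)² = 42² = 1764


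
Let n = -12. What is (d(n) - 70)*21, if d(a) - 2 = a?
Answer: -1680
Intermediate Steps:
d(a) = 2 + a
(d(n) - 70)*21 = ((2 - 12) - 70)*21 = (-10 - 70)*21 = -80*21 = -1680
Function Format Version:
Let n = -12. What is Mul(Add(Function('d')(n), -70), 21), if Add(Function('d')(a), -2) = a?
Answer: -1680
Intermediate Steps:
Function('d')(a) = Add(2, a)
Mul(Add(Function('d')(n), -70), 21) = Mul(Add(Add(2, -12), -70), 21) = Mul(Add(-10, -70), 21) = Mul(-80, 21) = -1680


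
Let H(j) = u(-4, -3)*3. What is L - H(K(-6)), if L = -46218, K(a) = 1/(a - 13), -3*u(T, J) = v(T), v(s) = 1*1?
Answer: -46217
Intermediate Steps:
v(s) = 1
u(T, J) = -⅓ (u(T, J) = -⅓*1 = -⅓)
K(a) = 1/(-13 + a)
H(j) = -1 (H(j) = -⅓*3 = -1)
L - H(K(-6)) = -46218 - 1*(-1) = -46218 + 1 = -46217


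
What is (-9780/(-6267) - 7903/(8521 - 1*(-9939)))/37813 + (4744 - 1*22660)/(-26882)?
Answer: 13062967444672513/19599403431407020 ≈ 0.66650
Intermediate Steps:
(-9780/(-6267) - 7903/(8521 - 1*(-9939)))/37813 + (4744 - 1*22660)/(-26882) = (-9780*(-1/6267) - 7903/(8521 + 9939))*(1/37813) + (4744 - 22660)*(-1/26882) = (3260/2089 - 7903/18460)*(1/37813) - 17916*(-1/26882) = (3260/2089 - 7903*1/18460)*(1/37813) + 8958/13441 = (3260/2089 - 7903/18460)*(1/37813) + 8958/13441 = (43670233/38562940)*(1/37813) + 8958/13441 = 43670233/1458180450220 + 8958/13441 = 13062967444672513/19599403431407020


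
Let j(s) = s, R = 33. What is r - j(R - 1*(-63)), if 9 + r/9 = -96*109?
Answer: -94353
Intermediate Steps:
r = -94257 (r = -81 + 9*(-96*109) = -81 + 9*(-10464) = -81 - 94176 = -94257)
r - j(R - 1*(-63)) = -94257 - (33 - 1*(-63)) = -94257 - (33 + 63) = -94257 - 1*96 = -94257 - 96 = -94353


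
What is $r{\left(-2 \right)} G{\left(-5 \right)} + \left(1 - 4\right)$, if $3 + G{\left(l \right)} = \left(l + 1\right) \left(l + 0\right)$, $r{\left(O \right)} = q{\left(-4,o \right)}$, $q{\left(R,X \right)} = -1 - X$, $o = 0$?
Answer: $-20$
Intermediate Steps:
$r{\left(O \right)} = -1$ ($r{\left(O \right)} = -1 - 0 = -1 + 0 = -1$)
$G{\left(l \right)} = -3 + l \left(1 + l\right)$ ($G{\left(l \right)} = -3 + \left(l + 1\right) \left(l + 0\right) = -3 + \left(1 + l\right) l = -3 + l \left(1 + l\right)$)
$r{\left(-2 \right)} G{\left(-5 \right)} + \left(1 - 4\right) = - (-3 - 5 + \left(-5\right)^{2}) + \left(1 - 4\right) = - (-3 - 5 + 25) + \left(1 - 4\right) = \left(-1\right) 17 - 3 = -17 - 3 = -20$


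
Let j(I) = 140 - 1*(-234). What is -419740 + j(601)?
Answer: -419366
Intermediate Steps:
j(I) = 374 (j(I) = 140 + 234 = 374)
-419740 + j(601) = -419740 + 374 = -419366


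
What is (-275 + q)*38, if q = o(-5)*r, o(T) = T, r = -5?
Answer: -9500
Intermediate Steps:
q = 25 (q = -5*(-5) = 25)
(-275 + q)*38 = (-275 + 25)*38 = -250*38 = -9500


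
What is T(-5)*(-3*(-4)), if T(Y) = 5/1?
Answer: 60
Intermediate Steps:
T(Y) = 5 (T(Y) = 5*1 = 5)
T(-5)*(-3*(-4)) = 5*(-3*(-4)) = 5*12 = 60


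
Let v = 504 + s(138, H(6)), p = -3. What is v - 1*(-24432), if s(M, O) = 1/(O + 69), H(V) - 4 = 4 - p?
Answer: 1994881/80 ≈ 24936.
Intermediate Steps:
H(V) = 11 (H(V) = 4 + (4 - 1*(-3)) = 4 + (4 + 3) = 4 + 7 = 11)
s(M, O) = 1/(69 + O)
v = 40321/80 (v = 504 + 1/(69 + 11) = 504 + 1/80 = 40321/80 ≈ 504.01)
v - 1*(-24432) = 40321/80 - 1*(-24432) = 40321/80 + 24432 = 1994881/80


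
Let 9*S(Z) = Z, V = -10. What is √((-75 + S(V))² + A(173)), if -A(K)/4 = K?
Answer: √413173/9 ≈ 71.421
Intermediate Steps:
S(Z) = Z/9
A(K) = -4*K
√((-75 + S(V))² + A(173)) = √((-75 + (⅑)*(-10))² - 4*173) = √((-75 - 10/9)² - 692) = √((-685/9)² - 692) = √(469225/81 - 692) = √(413173/81) = √413173/9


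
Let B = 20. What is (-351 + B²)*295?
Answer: 14455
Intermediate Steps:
(-351 + B²)*295 = (-351 + 20²)*295 = (-351 + 400)*295 = 49*295 = 14455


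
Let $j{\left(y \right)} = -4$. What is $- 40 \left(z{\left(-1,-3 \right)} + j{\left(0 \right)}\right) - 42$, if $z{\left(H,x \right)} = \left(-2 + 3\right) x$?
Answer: $238$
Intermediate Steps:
$z{\left(H,x \right)} = x$ ($z{\left(H,x \right)} = 1 x = x$)
$- 40 \left(z{\left(-1,-3 \right)} + j{\left(0 \right)}\right) - 42 = - 40 \left(-3 - 4\right) - 42 = \left(-40\right) \left(-7\right) - 42 = 280 - 42 = 238$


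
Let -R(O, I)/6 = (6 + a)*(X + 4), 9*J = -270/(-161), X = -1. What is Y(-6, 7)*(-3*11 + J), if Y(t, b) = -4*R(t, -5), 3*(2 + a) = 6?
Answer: -2282256/161 ≈ -14176.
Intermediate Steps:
a = 0 (a = -2 + (⅓)*6 = -2 + 2 = 0)
J = 30/161 (J = (-270/(-161))/9 = (-270*(-1/161))/9 = (⅑)*(270/161) = 30/161 ≈ 0.18634)
R(O, I) = -108 (R(O, I) = -6*(6 + 0)*(-1 + 4) = -36*3 = -6*18 = -108)
Y(t, b) = 432 (Y(t, b) = -4*(-108) = 432)
Y(-6, 7)*(-3*11 + J) = 432*(-3*11 + 30/161) = 432*(-33 + 30/161) = 432*(-5283/161) = -2282256/161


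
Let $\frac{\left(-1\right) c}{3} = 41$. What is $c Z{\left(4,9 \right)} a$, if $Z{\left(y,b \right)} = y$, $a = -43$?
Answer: $21156$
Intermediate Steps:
$c = -123$ ($c = \left(-3\right) 41 = -123$)
$c Z{\left(4,9 \right)} a = \left(-123\right) 4 \left(-43\right) = \left(-492\right) \left(-43\right) = 21156$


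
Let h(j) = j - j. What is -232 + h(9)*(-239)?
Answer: -232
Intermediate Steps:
h(j) = 0
-232 + h(9)*(-239) = -232 + 0*(-239) = -232 + 0 = -232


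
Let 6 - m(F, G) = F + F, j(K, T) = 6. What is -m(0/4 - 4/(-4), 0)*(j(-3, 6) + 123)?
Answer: -516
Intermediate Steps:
m(F, G) = 6 - 2*F (m(F, G) = 6 - (F + F) = 6 - 2*F)
-m(0/4 - 4/(-4), 0)*(j(-3, 6) + 123) = -(6 - 2*(0/4 - 4/(-4)))*(6 + 123) = -(6 - 2*(0*(1/4) - 4*(-1/4)))*129 = -(6 - 2*(0 + 1))*129 = -(6 - 2*1)*129 = -(6 - 2)*129 = -4*129 = -1*516 = -516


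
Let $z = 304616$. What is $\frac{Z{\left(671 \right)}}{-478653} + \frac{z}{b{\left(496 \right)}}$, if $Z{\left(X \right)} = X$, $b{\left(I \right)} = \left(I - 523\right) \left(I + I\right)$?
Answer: $- \frac{6075972263}{534176748} \approx -11.374$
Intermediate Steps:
$b{\left(I \right)} = 2 I \left(-523 + I\right)$ ($b{\left(I \right)} = \left(-523 + I\right) 2 I = 2 I \left(-523 + I\right)$)
$\frac{Z{\left(671 \right)}}{-478653} + \frac{z}{b{\left(496 \right)}} = \frac{671}{-478653} + \frac{304616}{2 \cdot 496 \left(-523 + 496\right)} = 671 \left(- \frac{1}{478653}\right) + \frac{304616}{2 \cdot 496 \left(-27\right)} = - \frac{671}{478653} + \frac{304616}{-26784} = - \frac{671}{478653} + 304616 \left(- \frac{1}{26784}\right) = - \frac{671}{478653} - \frac{38077}{3348} = - \frac{6075972263}{534176748}$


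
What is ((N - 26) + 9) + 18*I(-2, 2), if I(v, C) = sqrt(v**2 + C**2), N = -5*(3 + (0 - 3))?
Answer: -17 + 36*sqrt(2) ≈ 33.912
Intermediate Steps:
N = 0 (N = -5*(3 - 3) = -5*0 = 0)
I(v, C) = sqrt(C**2 + v**2)
((N - 26) + 9) + 18*I(-2, 2) = ((0 - 26) + 9) + 18*sqrt(2**2 + (-2)**2) = (-26 + 9) + 18*sqrt(4 + 4) = -17 + 18*sqrt(8) = -17 + 18*(2*sqrt(2)) = -17 + 36*sqrt(2)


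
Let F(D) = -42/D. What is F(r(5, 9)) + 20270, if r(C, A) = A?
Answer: 60796/3 ≈ 20265.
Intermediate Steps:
F(r(5, 9)) + 20270 = -42/9 + 20270 = -42*⅑ + 20270 = -14/3 + 20270 = 60796/3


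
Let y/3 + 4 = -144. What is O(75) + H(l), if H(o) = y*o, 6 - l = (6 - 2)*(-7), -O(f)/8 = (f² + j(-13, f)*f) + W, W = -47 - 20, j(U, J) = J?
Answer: -104560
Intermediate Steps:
y = -444 (y = -12 + 3*(-144) = -12 - 432 = -444)
W = -67
O(f) = 536 - 16*f² (O(f) = -8*((f² + f*f) - 67) = -8*((f² + f²) - 67) = -8*(2*f² - 67) = -8*(-67 + 2*f²) = 536 - 16*f²)
l = 34 (l = 6 - (6 - 2)*(-7) = 6 - 4*(-7) = 6 - 1*(-28) = 6 + 28 = 34)
H(o) = -444*o
O(75) + H(l) = (536 - 16*75²) - 444*34 = (536 - 16*5625) - 15096 = (536 - 90000) - 15096 = -89464 - 15096 = -104560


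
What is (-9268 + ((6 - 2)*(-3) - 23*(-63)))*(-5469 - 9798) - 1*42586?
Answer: 119513291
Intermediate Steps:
(-9268 + ((6 - 2)*(-3) - 23*(-63)))*(-5469 - 9798) - 1*42586 = (-9268 + (4*(-3) + 1449))*(-15267) - 42586 = (-9268 + (-12 + 1449))*(-15267) - 42586 = (-9268 + 1437)*(-15267) - 42586 = -7831*(-15267) - 42586 = 119555877 - 42586 = 119513291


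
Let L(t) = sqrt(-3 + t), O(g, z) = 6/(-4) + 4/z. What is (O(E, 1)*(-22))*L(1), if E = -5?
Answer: -55*I*sqrt(2) ≈ -77.782*I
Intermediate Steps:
O(g, z) = -3/2 + 4/z (O(g, z) = 6*(-1/4) + 4/z = -3/2 + 4/z)
(O(E, 1)*(-22))*L(1) = ((-3/2 + 4/1)*(-22))*sqrt(-3 + 1) = ((-3/2 + 4*1)*(-22))*sqrt(-2) = ((-3/2 + 4)*(-22))*(I*sqrt(2)) = ((5/2)*(-22))*(I*sqrt(2)) = -55*I*sqrt(2)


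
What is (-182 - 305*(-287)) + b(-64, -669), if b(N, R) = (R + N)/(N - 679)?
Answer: 64904012/743 ≈ 87354.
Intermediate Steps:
b(N, R) = (N + R)/(-679 + N)
(-182 - 305*(-287)) + b(-64, -669) = (-182 - 305*(-287)) + (-64 - 669)/(-679 - 64) = (-182 + 87535) - 733/(-743) = 87353 - 1/743*(-733) = 87353 + 733/743 = 64904012/743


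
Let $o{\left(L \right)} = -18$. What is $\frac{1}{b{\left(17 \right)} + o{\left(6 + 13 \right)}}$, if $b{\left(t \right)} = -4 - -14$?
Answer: $- \frac{1}{8} \approx -0.125$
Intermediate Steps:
$b{\left(t \right)} = 10$ ($b{\left(t \right)} = -4 + 14 = 10$)
$\frac{1}{b{\left(17 \right)} + o{\left(6 + 13 \right)}} = \frac{1}{10 - 18} = \frac{1}{-8} = - \frac{1}{8}$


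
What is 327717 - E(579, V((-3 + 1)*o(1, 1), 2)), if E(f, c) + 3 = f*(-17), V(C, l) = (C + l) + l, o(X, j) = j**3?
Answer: 337563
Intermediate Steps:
V(C, l) = C + 2*l
E(f, c) = -3 - 17*f (E(f, c) = -3 + f*(-17) = -3 - 17*f)
327717 - E(579, V((-3 + 1)*o(1, 1), 2)) = 327717 - (-3 - 17*579) = 327717 - (-3 - 9843) = 327717 - 1*(-9846) = 327717 + 9846 = 337563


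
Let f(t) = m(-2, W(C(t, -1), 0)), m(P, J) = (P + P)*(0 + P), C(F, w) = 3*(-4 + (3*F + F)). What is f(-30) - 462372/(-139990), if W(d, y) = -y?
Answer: 791146/69995 ≈ 11.303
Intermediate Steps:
C(F, w) = -12 + 12*F (C(F, w) = 3*(-4 + 4*F) = -12 + 12*F)
m(P, J) = 2*P² (m(P, J) = (2*P)*P = 2*P²)
f(t) = 8 (f(t) = 2*(-2)² = 2*4 = 8)
f(-30) - 462372/(-139990) = 8 - 462372/(-139990) = 8 - 462372*(-1)/139990 = 8 - 1*(-231186/69995) = 8 + 231186/69995 = 791146/69995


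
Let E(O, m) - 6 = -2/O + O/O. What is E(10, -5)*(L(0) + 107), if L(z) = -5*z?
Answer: 3638/5 ≈ 727.60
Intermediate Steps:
E(O, m) = 7 - 2/O (E(O, m) = 6 + (-2/O + O/O) = 6 + (-2/O + 1) = 6 + (1 - 2/O) = 7 - 2/O)
E(10, -5)*(L(0) + 107) = (7 - 2/10)*(-5*0 + 107) = (7 - 2*⅒)*(0 + 107) = (7 - ⅕)*107 = (34/5)*107 = 3638/5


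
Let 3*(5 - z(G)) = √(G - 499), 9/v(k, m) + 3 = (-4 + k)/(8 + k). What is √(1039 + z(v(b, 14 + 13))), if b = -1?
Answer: √(6351696 - 78*I*√338962)/78 ≈ 32.311 - 0.1155*I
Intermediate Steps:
v(k, m) = 9/(-3 + (-4 + k)/(8 + k))
z(G) = 5 - √(-499 + G)/3 (z(G) = 5 - √(G - 499)/3 = 5 - √(-499 + G)/3)
√(1039 + z(v(b, 14 + 13))) = √(1039 + (5 - √(-499 + 9*(-8 - 1*(-1))/(2*(14 - 1)))/3)) = √(1039 + (5 - √(-499 + (9/2)*(-8 + 1)/13)/3)) = √(1039 + (5 - √(-499 + (9/2)*(1/13)*(-7))/3)) = √(1039 + (5 - √(-499 - 63/26)/3)) = √(1039 + (5 - I*√338962/78)) = √(1044 - I*√338962/78)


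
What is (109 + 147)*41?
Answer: 10496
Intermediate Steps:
(109 + 147)*41 = 256*41 = 10496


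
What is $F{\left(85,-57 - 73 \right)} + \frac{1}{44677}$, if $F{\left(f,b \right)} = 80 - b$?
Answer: $\frac{9382171}{44677} \approx 210.0$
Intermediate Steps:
$F{\left(85,-57 - 73 \right)} + \frac{1}{44677} = \left(80 - \left(-57 - 73\right)\right) + \frac{1}{44677} = \left(80 - -130\right) + \frac{1}{44677} = \left(80 + 130\right) + \frac{1}{44677} = 210 + \frac{1}{44677} = \frac{9382171}{44677}$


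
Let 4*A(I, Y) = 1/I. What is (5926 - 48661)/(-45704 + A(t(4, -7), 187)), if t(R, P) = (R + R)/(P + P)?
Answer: 227920/243757 ≈ 0.93503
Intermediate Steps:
t(R, P) = R/P (t(R, P) = (2*R)/((2*P)) = (2*R)*(1/(2*P)) = R/P)
A(I, Y) = 1/(4*I)
(5926 - 48661)/(-45704 + A(t(4, -7), 187)) = (5926 - 48661)/(-45704 + 1/(4*((4/(-7))))) = -42735/(-45704 + 1/(4*((4*(-⅐))))) = -42735/(-45704 + 1/(4*(-4/7))) = -42735/(-45704 + (¼)*(-7/4)) = -42735/(-45704 - 7/16) = -42735/(-731271/16) = -42735*(-16/731271) = 227920/243757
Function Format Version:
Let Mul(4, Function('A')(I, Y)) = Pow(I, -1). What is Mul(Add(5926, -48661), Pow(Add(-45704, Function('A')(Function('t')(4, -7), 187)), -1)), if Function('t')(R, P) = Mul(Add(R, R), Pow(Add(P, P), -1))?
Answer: Rational(227920, 243757) ≈ 0.93503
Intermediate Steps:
Function('t')(R, P) = Mul(R, Pow(P, -1)) (Function('t')(R, P) = Mul(Mul(2, R), Pow(Mul(2, P), -1)) = Mul(Mul(2, R), Mul(Rational(1, 2), Pow(P, -1))) = Mul(R, Pow(P, -1)))
Function('A')(I, Y) = Mul(Rational(1, 4), Pow(I, -1))
Mul(Add(5926, -48661), Pow(Add(-45704, Function('A')(Function('t')(4, -7), 187)), -1)) = Mul(Add(5926, -48661), Pow(Add(-45704, Mul(Rational(1, 4), Pow(Mul(4, Pow(-7, -1)), -1))), -1)) = Mul(-42735, Pow(Add(-45704, Mul(Rational(1, 4), Pow(Mul(4, Rational(-1, 7)), -1))), -1)) = Mul(-42735, Pow(Add(-45704, Mul(Rational(1, 4), Pow(Rational(-4, 7), -1))), -1)) = Mul(-42735, Pow(Add(-45704, Mul(Rational(1, 4), Rational(-7, 4))), -1)) = Mul(-42735, Pow(Add(-45704, Rational(-7, 16)), -1)) = Mul(-42735, Pow(Rational(-731271, 16), -1)) = Mul(-42735, Rational(-16, 731271)) = Rational(227920, 243757)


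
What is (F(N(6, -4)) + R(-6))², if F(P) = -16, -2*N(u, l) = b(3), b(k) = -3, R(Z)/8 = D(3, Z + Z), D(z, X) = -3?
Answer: 1600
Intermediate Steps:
R(Z) = -24 (R(Z) = 8*(-3) = -24)
N(u, l) = 3/2 (N(u, l) = -½*(-3) = 3/2)
(F(N(6, -4)) + R(-6))² = (-16 - 24)² = (-40)² = 1600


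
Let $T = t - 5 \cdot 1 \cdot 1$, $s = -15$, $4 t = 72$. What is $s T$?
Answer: $-195$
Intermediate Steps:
$t = 18$ ($t = \frac{1}{4} \cdot 72 = 18$)
$T = 13$ ($T = 18 - 5 \cdot 1 \cdot 1 = 18 - 5 \cdot 1 = 18 - 5 = 13$)
$s T = \left(-15\right) 13 = -195$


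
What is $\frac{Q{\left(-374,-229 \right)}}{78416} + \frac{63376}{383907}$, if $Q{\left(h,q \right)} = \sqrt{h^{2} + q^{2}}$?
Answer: $\frac{63376}{383907} + \frac{\sqrt{192317}}{78416} \approx 0.17067$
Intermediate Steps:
$\frac{Q{\left(-374,-229 \right)}}{78416} + \frac{63376}{383907} = \frac{\sqrt{\left(-374\right)^{2} + \left(-229\right)^{2}}}{78416} + \frac{63376}{383907} = \sqrt{139876 + 52441} \cdot \frac{1}{78416} + 63376 \cdot \frac{1}{383907} = \sqrt{192317} \cdot \frac{1}{78416} + \frac{63376}{383907} = \frac{\sqrt{192317}}{78416} + \frac{63376}{383907} = \frac{63376}{383907} + \frac{\sqrt{192317}}{78416}$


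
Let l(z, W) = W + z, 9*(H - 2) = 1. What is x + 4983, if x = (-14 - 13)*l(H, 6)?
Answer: 4764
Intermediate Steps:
H = 19/9 (H = 2 + (1/9)*1 = 2 + 1/9 = 19/9 ≈ 2.1111)
x = -219 (x = (-14 - 13)*(6 + 19/9) = -27*73/9 = -219)
x + 4983 = -219 + 4983 = 4764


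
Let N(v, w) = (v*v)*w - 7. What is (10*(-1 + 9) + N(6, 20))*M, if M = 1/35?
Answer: 793/35 ≈ 22.657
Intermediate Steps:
N(v, w) = -7 + w*v² (N(v, w) = v²*w - 7 = w*v² - 7 = -7 + w*v²)
M = 1/35 ≈ 0.028571
(10*(-1 + 9) + N(6, 20))*M = (10*(-1 + 9) + (-7 + 20*6²))*(1/35) = (10*8 + (-7 + 20*36))*(1/35) = (80 + (-7 + 720))*(1/35) = (80 + 713)*(1/35) = 793*(1/35) = 793/35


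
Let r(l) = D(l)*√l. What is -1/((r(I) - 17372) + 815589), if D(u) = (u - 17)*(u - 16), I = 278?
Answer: 798217/662804843783 - 68382*√278/662804843783 ≈ -5.1590e-7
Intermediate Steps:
D(u) = (-17 + u)*(-16 + u)
r(l) = √l*(272 + l² - 33*l) (r(l) = (272 + l² - 33*l)*√l = √l*(272 + l² - 33*l))
-1/((r(I) - 17372) + 815589) = -1/((√278*(272 + 278² - 33*278) - 17372) + 815589) = -1/((√278*(272 + 77284 - 9174) - 17372) + 815589) = -1/((√278*68382 - 17372) + 815589) = -1/((68382*√278 - 17372) + 815589) = -1/((-17372 + 68382*√278) + 815589) = -1/(798217 + 68382*√278)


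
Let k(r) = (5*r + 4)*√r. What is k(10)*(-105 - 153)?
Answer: -13932*√10 ≈ -44057.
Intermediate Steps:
k(r) = √r*(4 + 5*r) (k(r) = (4 + 5*r)*√r = √r*(4 + 5*r))
k(10)*(-105 - 153) = (√10*(4 + 5*10))*(-105 - 153) = (√10*(4 + 50))*(-258) = (√10*54)*(-258) = (54*√10)*(-258) = -13932*√10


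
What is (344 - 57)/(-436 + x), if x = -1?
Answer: -287/437 ≈ -0.65675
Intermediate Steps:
(344 - 57)/(-436 + x) = (344 - 57)/(-436 - 1) = 287/(-437) = 287*(-1/437) = -287/437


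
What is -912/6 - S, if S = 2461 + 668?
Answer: -3281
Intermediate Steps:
S = 3129
-912/6 - S = -912/6 - 1*3129 = -912*1/6 - 3129 = -152 - 3129 = -3281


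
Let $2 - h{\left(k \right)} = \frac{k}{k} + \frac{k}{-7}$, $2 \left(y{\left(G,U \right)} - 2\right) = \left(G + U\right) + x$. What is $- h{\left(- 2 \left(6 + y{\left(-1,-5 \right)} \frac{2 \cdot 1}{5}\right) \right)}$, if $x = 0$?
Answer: $\frac{3}{5} \approx 0.6$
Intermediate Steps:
$y{\left(G,U \right)} = 2 + \frac{G}{2} + \frac{U}{2}$ ($y{\left(G,U \right)} = 2 + \frac{\left(G + U\right) + 0}{2} = 2 + \frac{G + U}{2} = 2 + \left(\frac{G}{2} + \frac{U}{2}\right) = 2 + \frac{G}{2} + \frac{U}{2}$)
$h{\left(k \right)} = 1 + \frac{k}{7}$ ($h{\left(k \right)} = 2 - \left(\frac{k}{k} + \frac{k}{-7}\right) = 2 - \left(1 + k \left(- \frac{1}{7}\right)\right) = 2 - \left(1 - \frac{k}{7}\right) = 2 + \left(-1 + \frac{k}{7}\right) = 1 + \frac{k}{7}$)
$- h{\left(- 2 \left(6 + y{\left(-1,-5 \right)} \frac{2 \cdot 1}{5}\right) \right)} = - (1 + \frac{\left(-2\right) \left(6 + \left(2 + \frac{1}{2} \left(-1\right) + \frac{1}{2} \left(-5\right)\right) \frac{2 \cdot 1}{5}\right)}{7}) = - (1 + \frac{\left(-2\right) \left(6 + \left(2 - \frac{1}{2} - \frac{5}{2}\right) 2 \cdot \frac{1}{5}\right)}{7}) = - (1 + \frac{\left(-2\right) \left(6 - \frac{2}{5}\right)}{7}) = - (1 + \frac{\left(-2\right) \frac{28}{5}}{7}) = - (1 + \frac{1}{7} \left(- \frac{56}{5}\right)) = - (1 - \frac{8}{5}) = \left(-1\right) \left(- \frac{3}{5}\right) = \frac{3}{5}$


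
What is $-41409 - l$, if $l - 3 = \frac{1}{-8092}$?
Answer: $- \frac{335105903}{8092} \approx -41412.0$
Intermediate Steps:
$l = \frac{24275}{8092}$ ($l = 3 + \frac{1}{-8092} = 3 - \frac{1}{8092} = \frac{24275}{8092} \approx 2.9999$)
$-41409 - l = -41409 - \frac{24275}{8092} = - \frac{335105903}{8092}$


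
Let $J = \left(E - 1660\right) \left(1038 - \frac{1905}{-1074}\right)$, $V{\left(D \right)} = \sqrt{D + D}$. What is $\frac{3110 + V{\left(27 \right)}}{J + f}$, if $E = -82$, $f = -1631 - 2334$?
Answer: $- \frac{278345}{162464952} - \frac{179 \sqrt{6}}{108309968} \approx -0.0017173$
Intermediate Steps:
$f = -3965$
$V{\left(D \right)} = \sqrt{2} \sqrt{D}$ ($V{\left(D \right)} = \sqrt{2 D} = \sqrt{2} \sqrt{D}$)
$J = - \frac{324220169}{179}$ ($J = \left(-82 - 1660\right) \left(1038 - \frac{1905}{-1074}\right) = - 1742 \left(1038 - - \frac{635}{358}\right) = - 1742 \left(1038 + \frac{635}{358}\right) = \left(-1742\right) \frac{372239}{358} = - \frac{324220169}{179} \approx -1.8113 \cdot 10^{6}$)
$\frac{3110 + V{\left(27 \right)}}{J + f} = \frac{3110 + \sqrt{2} \sqrt{27}}{- \frac{324220169}{179} - 3965} = \frac{3110 + \sqrt{2} \cdot 3 \sqrt{3}}{- \frac{324929904}{179}} = \left(3110 + 3 \sqrt{6}\right) \left(- \frac{179}{324929904}\right) = - \frac{278345}{162464952} - \frac{179 \sqrt{6}}{108309968}$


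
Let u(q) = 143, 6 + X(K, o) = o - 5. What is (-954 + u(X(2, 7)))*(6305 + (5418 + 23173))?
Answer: -28300656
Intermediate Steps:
X(K, o) = -11 + o (X(K, o) = -6 + (o - 5) = -6 + (-5 + o) = -11 + o)
(-954 + u(X(2, 7)))*(6305 + (5418 + 23173)) = (-954 + 143)*(6305 + (5418 + 23173)) = -811*(6305 + 28591) = -811*34896 = -28300656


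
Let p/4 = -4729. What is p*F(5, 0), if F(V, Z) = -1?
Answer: 18916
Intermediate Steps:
p = -18916 (p = 4*(-4729) = -18916)
p*F(5, 0) = -18916*(-1) = 18916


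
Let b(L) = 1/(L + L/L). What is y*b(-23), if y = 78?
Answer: -39/11 ≈ -3.5455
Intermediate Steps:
b(L) = 1/(1 + L) (b(L) = 1/(L + 1) = 1/(1 + L))
y*b(-23) = 78/(1 - 23) = 78/(-22) = 78*(-1/22) = -39/11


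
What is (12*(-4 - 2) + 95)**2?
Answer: 529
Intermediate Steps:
(12*(-4 - 2) + 95)**2 = (12*(-6) + 95)**2 = (-72 + 95)**2 = 23**2 = 529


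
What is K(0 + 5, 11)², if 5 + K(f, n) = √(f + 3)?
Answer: 33 - 20*√2 ≈ 4.7157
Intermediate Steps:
K(f, n) = -5 + √(3 + f) (K(f, n) = -5 + √(f + 3) = -5 + √(3 + f))
K(0 + 5, 11)² = (-5 + √(3 + (0 + 5)))² = (-5 + √(3 + 5))² = (-5 + √8)² = (-5 + 2*√2)²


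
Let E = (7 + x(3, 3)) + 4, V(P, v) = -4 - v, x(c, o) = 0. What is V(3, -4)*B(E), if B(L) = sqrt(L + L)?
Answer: 0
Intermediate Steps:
E = 11 (E = (7 + 0) + 4 = 7 + 4 = 11)
B(L) = sqrt(2)*sqrt(L) (B(L) = sqrt(2*L) = sqrt(2)*sqrt(L))
V(3, -4)*B(E) = (-4 - 1*(-4))*(sqrt(2)*sqrt(11)) = (-4 + 4)*sqrt(22) = 0*sqrt(22) = 0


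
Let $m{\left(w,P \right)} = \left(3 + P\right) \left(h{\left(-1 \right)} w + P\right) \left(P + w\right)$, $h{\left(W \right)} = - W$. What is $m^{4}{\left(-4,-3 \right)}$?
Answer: $0$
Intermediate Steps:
$m{\left(w,P \right)} = \left(P + w\right)^{2} \left(3 + P\right)$ ($m{\left(w,P \right)} = \left(3 + P\right) \left(\left(-1\right) \left(-1\right) w + P\right) \left(P + w\right) = \left(3 + P\right) \left(1 w + P\right) \left(P + w\right) = \left(3 + P\right) \left(w + P\right) \left(P + w\right) = \left(3 + P\right) \left(P + w\right) \left(P + w\right) = \left(P + w\right)^{2} \left(3 + P\right)$)
$m^{4}{\left(-4,-3 \right)} = \left(\left(-3\right)^{3} + 3 \left(-3\right)^{2} + 3 \left(-4\right)^{2} - 3 \left(-4\right)^{2} + 2 \left(-4\right) \left(-3\right)^{2} + 6 \left(-3\right) \left(-4\right)\right)^{4} = \left(-27 + 3 \cdot 9 + 3 \cdot 16 - 48 + 2 \left(-4\right) 9 + 72\right)^{4} = \left(-27 + 27 + 48 - 48 - 72 + 72\right)^{4} = 0^{4} = 0$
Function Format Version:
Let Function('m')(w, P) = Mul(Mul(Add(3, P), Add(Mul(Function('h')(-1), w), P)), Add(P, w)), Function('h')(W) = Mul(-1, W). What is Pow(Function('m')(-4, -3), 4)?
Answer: 0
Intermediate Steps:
Function('m')(w, P) = Mul(Pow(Add(P, w), 2), Add(3, P)) (Function('m')(w, P) = Mul(Mul(Add(3, P), Add(Mul(Mul(-1, -1), w), P)), Add(P, w)) = Mul(Mul(Add(3, P), Add(Mul(1, w), P)), Add(P, w)) = Mul(Mul(Add(3, P), Add(w, P)), Add(P, w)) = Mul(Mul(Add(3, P), Add(P, w)), Add(P, w)) = Mul(Pow(Add(P, w), 2), Add(3, P)))
Pow(Function('m')(-4, -3), 4) = Pow(Add(Pow(-3, 3), Mul(3, Pow(-3, 2)), Mul(3, Pow(-4, 2)), Mul(-3, Pow(-4, 2)), Mul(2, -4, Pow(-3, 2)), Mul(6, -3, -4)), 4) = Pow(Add(-27, Mul(3, 9), Mul(3, 16), Mul(-3, 16), Mul(2, -4, 9), 72), 4) = Pow(Add(-27, 27, 48, -48, -72, 72), 4) = Pow(0, 4) = 0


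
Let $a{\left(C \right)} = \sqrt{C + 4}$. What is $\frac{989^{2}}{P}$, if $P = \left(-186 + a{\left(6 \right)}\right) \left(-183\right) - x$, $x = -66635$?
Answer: $\frac{98470375433}{10134718039} + \frac{178996143 \sqrt{10}}{10134718039} \approx 9.772$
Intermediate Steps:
$a{\left(C \right)} = \sqrt{4 + C}$
$P = 100673 - 183 \sqrt{10}$ ($P = \left(-186 + \sqrt{4 + 6}\right) \left(-183\right) - -66635 = \left(-186 + \sqrt{10}\right) \left(-183\right) + 66635 = \left(34038 - 183 \sqrt{10}\right) + 66635 = 100673 - 183 \sqrt{10} \approx 1.0009 \cdot 10^{5}$)
$\frac{989^{2}}{P} = \frac{989^{2}}{100673 - 183 \sqrt{10}} = \frac{978121}{100673 - 183 \sqrt{10}}$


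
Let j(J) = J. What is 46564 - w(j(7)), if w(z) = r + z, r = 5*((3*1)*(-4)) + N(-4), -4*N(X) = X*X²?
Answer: 46601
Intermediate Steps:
N(X) = -X³/4 (N(X) = -X*X²/4 = -X³/4)
r = -44 (r = 5*((3*1)*(-4)) - ¼*(-4)³ = 5*(3*(-4)) - ¼*(-64) = 5*(-12) + 16 = -60 + 16 = -44)
w(z) = -44 + z
46564 - w(j(7)) = 46564 - (-44 + 7) = 46564 - 1*(-37) = 46564 + 37 = 46601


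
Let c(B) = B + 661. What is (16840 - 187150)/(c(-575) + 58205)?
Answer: -170310/58291 ≈ -2.9217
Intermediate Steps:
c(B) = 661 + B
(16840 - 187150)/(c(-575) + 58205) = (16840 - 187150)/((661 - 575) + 58205) = -170310/(86 + 58205) = -170310/58291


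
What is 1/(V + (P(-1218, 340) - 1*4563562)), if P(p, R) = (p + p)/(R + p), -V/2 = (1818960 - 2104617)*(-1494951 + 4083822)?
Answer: 439/649304566808366 ≈ 6.7611e-13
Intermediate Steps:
V = 1479058246494 (V = -2*(1818960 - 2104617)*(-1494951 + 4083822) = -(-571314)*2588871 = -2*(-739529123247) = 1479058246494)
P(p, R) = 2*p/(R + p) (P(p, R) = (2*p)/(R + p) = 2*p/(R + p))
1/(V + (P(-1218, 340) - 1*4563562)) = 1/(1479058246494 + (2*(-1218)/(340 - 1218) - 1*4563562)) = 1/(1479058246494 + (2*(-1218)/(-878) - 4563562)) = 1/(1479058246494 + (2*(-1218)*(-1/878) - 4563562)) = 1/(1479058246494 + (1218/439 - 4563562)) = 1/(1479058246494 - 2003402500/439) = 1/(649304566808366/439) = 439/649304566808366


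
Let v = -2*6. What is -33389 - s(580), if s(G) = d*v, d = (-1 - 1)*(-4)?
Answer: -33293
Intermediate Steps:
v = -12
d = 8 (d = -2*(-4) = 8)
s(G) = -96 (s(G) = 8*(-12) = -96)
-33389 - s(580) = -33389 - 1*(-96) = -33389 + 96 = -33293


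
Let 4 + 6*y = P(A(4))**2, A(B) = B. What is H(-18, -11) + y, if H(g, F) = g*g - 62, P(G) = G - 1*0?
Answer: 264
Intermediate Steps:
P(G) = G (P(G) = G + 0 = G)
H(g, F) = -62 + g**2 (H(g, F) = g**2 - 62 = -62 + g**2)
y = 2 (y = -2/3 + (1/6)*4**2 = -2/3 + (1/6)*16 = -2/3 + 8/3 = 2)
H(-18, -11) + y = (-62 + (-18)**2) + 2 = (-62 + 324) + 2 = 262 + 2 = 264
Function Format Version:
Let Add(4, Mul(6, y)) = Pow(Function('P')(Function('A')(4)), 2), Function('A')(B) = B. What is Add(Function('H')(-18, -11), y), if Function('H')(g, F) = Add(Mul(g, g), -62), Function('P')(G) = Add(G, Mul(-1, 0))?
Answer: 264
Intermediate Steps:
Function('P')(G) = G (Function('P')(G) = Add(G, 0) = G)
Function('H')(g, F) = Add(-62, Pow(g, 2)) (Function('H')(g, F) = Add(Pow(g, 2), -62) = Add(-62, Pow(g, 2)))
y = 2 (y = Add(Rational(-2, 3), Mul(Rational(1, 6), Pow(4, 2))) = Add(Rational(-2, 3), Mul(Rational(1, 6), 16)) = Add(Rational(-2, 3), Rational(8, 3)) = 2)
Add(Function('H')(-18, -11), y) = Add(Add(-62, Pow(-18, 2)), 2) = Add(Add(-62, 324), 2) = Add(262, 2) = 264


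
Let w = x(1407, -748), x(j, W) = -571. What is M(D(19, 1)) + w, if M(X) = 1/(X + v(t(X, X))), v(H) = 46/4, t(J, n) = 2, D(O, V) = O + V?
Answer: -35971/63 ≈ -570.97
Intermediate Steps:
v(H) = 23/2 (v(H) = 46*(1/4) = 23/2)
M(X) = 1/(23/2 + X) (M(X) = 1/(X + 23/2) = 1/(23/2 + X))
w = -571
M(D(19, 1)) + w = 2/(23 + 2*(19 + 1)) - 571 = 2/(23 + 2*20) - 571 = 2/(23 + 40) - 571 = 2/63 - 571 = -35971/63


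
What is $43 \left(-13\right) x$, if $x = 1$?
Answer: $-559$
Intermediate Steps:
$43 \left(-13\right) x = 43 \left(-13\right) 1 = \left(-559\right) 1 = -559$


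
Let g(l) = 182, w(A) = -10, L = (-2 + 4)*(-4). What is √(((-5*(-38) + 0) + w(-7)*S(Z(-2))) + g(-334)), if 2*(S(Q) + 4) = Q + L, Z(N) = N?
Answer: √462 ≈ 21.494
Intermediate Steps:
L = -8 (L = 2*(-4) = -8)
S(Q) = -8 + Q/2 (S(Q) = -4 + (Q - 8)/2 = -4 + (-8 + Q)/2 = -4 + (-4 + Q/2) = -8 + Q/2)
√(((-5*(-38) + 0) + w(-7)*S(Z(-2))) + g(-334)) = √(((-5*(-38) + 0) - 10*(-8 + (½)*(-2))) + 182) = √(((190 + 0) - 10*(-8 - 1)) + 182) = √((190 - 10*(-9)) + 182) = √((190 + 90) + 182) = √(280 + 182) = √462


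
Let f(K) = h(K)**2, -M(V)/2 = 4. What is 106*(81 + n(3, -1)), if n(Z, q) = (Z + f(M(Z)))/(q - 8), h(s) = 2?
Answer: 76532/9 ≈ 8503.6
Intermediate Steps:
M(V) = -8 (M(V) = -2*4 = -8)
f(K) = 4 (f(K) = 2**2 = 4)
n(Z, q) = (4 + Z)/(-8 + q) (n(Z, q) = (Z + 4)/(q - 8) = (4 + Z)/(-8 + q))
106*(81 + n(3, -1)) = 106*(81 + (4 + 3)/(-8 - 1)) = 106*(81 + 7/(-9)) = 106*(81 - 1/9*7) = 106*(81 - 7/9) = 106*(722/9) = 76532/9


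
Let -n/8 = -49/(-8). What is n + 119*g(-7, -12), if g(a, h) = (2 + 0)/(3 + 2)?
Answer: -7/5 ≈ -1.4000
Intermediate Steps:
g(a, h) = 2/5
n = -49 (n = -(-392)/(-8) = -(-392)*(-1)/8 = -8*49/8 = -49)
n + 119*g(-7, -12) = -49 + 119*(2/5) = -49 + 238/5 = -7/5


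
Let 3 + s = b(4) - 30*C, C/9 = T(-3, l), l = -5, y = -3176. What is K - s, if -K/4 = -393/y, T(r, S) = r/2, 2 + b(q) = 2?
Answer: -319581/794 ≈ -402.50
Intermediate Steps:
b(q) = 0 (b(q) = -2 + 2 = 0)
T(r, S) = r/2 (T(r, S) = r*(½) = r/2)
C = -27/2 (C = 9*((½)*(-3)) = 9*(-3/2) = -27/2 ≈ -13.500)
K = -393/794 (K = -(-1572)/(-3176) = -(-1572)*(-1)/3176 = -4*393/3176 = -393/794 ≈ -0.49496)
s = 402 (s = -3 + (0 - 30*(-27/2)) = -3 + (0 + 405) = -3 + 405 = 402)
K - s = -393/794 - 1*402 = -393/794 - 402 = -319581/794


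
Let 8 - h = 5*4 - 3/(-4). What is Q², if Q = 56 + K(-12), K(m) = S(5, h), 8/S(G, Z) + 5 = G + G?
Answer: 82944/25 ≈ 3317.8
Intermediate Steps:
h = -51/4 (h = 8 - (5*4 - 3/(-4)) = 8 - (20 - 3*(-¼)) = 8 - (20 + ¾) = 8 - 1*83/4 = 8 - 83/4 = -51/4 ≈ -12.750)
S(G, Z) = 8/(-5 + 2*G) (S(G, Z) = 8/(-5 + (G + G)) = 8/(-5 + 2*G))
K(m) = 8/5 (K(m) = 8/(-5 + 2*5) = 8/(-5 + 10) = 8/5)
Q = 288/5 (Q = 56 + 8/5 = 288/5 ≈ 57.600)
Q² = (288/5)² = 82944/25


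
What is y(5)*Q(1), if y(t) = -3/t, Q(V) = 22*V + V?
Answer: -69/5 ≈ -13.800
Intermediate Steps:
Q(V) = 23*V
y(5)*Q(1) = (-3/5)*(23*1) = -3*⅕*23 = -⅗*23 = -69/5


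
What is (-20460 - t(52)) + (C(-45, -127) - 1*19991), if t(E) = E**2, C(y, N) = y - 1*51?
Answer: -43251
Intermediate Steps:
C(y, N) = -51 + y (C(y, N) = y - 51 = -51 + y)
(-20460 - t(52)) + (C(-45, -127) - 1*19991) = (-20460 - 1*52**2) + ((-51 - 45) - 1*19991) = (-20460 - 1*2704) + (-96 - 19991) = (-20460 - 2704) - 20087 = -23164 - 20087 = -43251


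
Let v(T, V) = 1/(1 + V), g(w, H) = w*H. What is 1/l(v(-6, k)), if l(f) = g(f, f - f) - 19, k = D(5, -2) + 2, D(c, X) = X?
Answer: -1/19 ≈ -0.052632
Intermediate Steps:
k = 0 (k = -2 + 2 = 0)
g(w, H) = H*w
l(f) = -19 (l(f) = (f - f)*f - 19 = 0*f - 19 = 0 - 19 = -19)
1/l(v(-6, k)) = 1/(-19) = -1/19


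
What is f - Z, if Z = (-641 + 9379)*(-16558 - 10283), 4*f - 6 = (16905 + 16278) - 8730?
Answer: 938171091/4 ≈ 2.3454e+8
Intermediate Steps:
f = 24459/4 (f = 3/2 + ((16905 + 16278) - 8730)/4 = 3/2 + (33183 - 8730)/4 = 3/2 + (¼)*24453 = 3/2 + 24453/4 = 24459/4 ≈ 6114.8)
Z = -234536658 (Z = 8738*(-26841) = -234536658)
f - Z = 24459/4 - 1*(-234536658) = 24459/4 + 234536658 = 938171091/4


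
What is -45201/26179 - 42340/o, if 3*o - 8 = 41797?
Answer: -347658959/72960873 ≈ -4.7650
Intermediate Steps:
o = 13935 (o = 8/3 + (⅓)*41797 = 8/3 + 41797/3 = 13935)
-45201/26179 - 42340/o = -45201/26179 - 42340/13935 = -45201*1/26179 - 42340*1/13935 = -45201/26179 - 8468/2787 = -347658959/72960873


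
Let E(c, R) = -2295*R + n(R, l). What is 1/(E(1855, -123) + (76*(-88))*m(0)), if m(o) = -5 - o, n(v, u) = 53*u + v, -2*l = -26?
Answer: 1/316291 ≈ 3.1616e-6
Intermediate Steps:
l = 13 (l = -½*(-26) = 13)
n(v, u) = v + 53*u
E(c, R) = 689 - 2294*R (E(c, R) = -2295*R + (R + 53*13) = -2295*R + (R + 689) = -2295*R + (689 + R) = 689 - 2294*R)
1/(E(1855, -123) + (76*(-88))*m(0)) = 1/((689 - 2294*(-123)) + (76*(-88))*(-5 - 1*0)) = 1/((689 + 282162) - 6688*(-5 + 0)) = 1/(282851 - 6688*(-5)) = 1/(282851 + 33440) = 1/316291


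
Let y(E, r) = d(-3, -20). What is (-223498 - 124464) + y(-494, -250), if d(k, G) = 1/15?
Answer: -5219429/15 ≈ -3.4796e+5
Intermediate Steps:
d(k, G) = 1/15
y(E, r) = 1/15
(-223498 - 124464) + y(-494, -250) = (-223498 - 124464) + 1/15 = -347962 + 1/15 = -5219429/15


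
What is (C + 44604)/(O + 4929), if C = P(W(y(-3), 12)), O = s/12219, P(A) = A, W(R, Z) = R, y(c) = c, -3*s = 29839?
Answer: 1634938857/180652514 ≈ 9.0502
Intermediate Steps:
s = -29839/3 (s = -⅓*29839 = -29839/3 ≈ -9946.3)
O = -29839/36657 (O = -29839/3/12219 = -29839/3*1/12219 = -29839/36657 ≈ -0.81401)
C = -3
(C + 44604)/(O + 4929) = (-3 + 44604)/(-29839/36657 + 4929) = 44601/(180652514/36657) = 44601*(36657/180652514) = 1634938857/180652514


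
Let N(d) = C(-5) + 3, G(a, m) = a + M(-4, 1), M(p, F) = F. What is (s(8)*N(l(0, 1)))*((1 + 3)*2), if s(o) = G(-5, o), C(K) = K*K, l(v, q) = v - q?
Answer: -896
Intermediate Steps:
C(K) = K²
G(a, m) = 1 + a (G(a, m) = a + 1 = 1 + a)
N(d) = 28 (N(d) = (-5)² + 3 = 25 + 3 = 28)
s(o) = -4 (s(o) = 1 - 5 = -4)
(s(8)*N(l(0, 1)))*((1 + 3)*2) = (-4*28)*((1 + 3)*2) = -448*2 = -112*8 = -896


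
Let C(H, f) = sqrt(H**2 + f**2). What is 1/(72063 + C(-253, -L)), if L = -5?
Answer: 72063/5193011935 - sqrt(64034)/5193011935 ≈ 1.3828e-5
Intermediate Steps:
1/(72063 + C(-253, -L)) = 1/(72063 + sqrt((-253)**2 + (-1*(-5))**2)) = 1/(72063 + sqrt(64009 + 5**2)) = 1/(72063 + sqrt(64009 + 25)) = 1/(72063 + sqrt(64034))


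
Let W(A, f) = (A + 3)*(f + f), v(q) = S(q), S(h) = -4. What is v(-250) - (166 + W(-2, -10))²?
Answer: -21320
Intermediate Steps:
v(q) = -4
W(A, f) = 2*f*(3 + A) (W(A, f) = (3 + A)*(2*f) = 2*f*(3 + A))
v(-250) - (166 + W(-2, -10))² = -4 - (166 + 2*(-10)*(3 - 2))² = -4 - (166 + 2*(-10)*1)² = -4 - (166 - 20)² = -4 - 1*146² = -4 - 1*21316 = -4 - 21316 = -21320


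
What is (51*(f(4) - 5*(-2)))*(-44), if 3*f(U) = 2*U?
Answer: -28424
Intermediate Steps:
f(U) = 2*U/3 (f(U) = (2*U)/3 = 2*U/3)
(51*(f(4) - 5*(-2)))*(-44) = (51*((⅔)*4 - 5*(-2)))*(-44) = (51*(8/3 + 10))*(-44) = (51*(38/3))*(-44) = 646*(-44) = -28424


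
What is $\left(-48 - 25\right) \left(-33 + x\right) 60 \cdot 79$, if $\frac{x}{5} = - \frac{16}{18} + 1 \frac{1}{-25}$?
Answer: $\frac{39077192}{3} \approx 1.3026 \cdot 10^{7}$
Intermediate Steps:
$x = - \frac{209}{45}$ ($x = 5 \left(- \frac{16}{18} + 1 \frac{1}{-25}\right) = 5 \left(\left(-16\right) \frac{1}{18} + 1 \left(- \frac{1}{25}\right)\right) = 5 \left(- \frac{8}{9} - \frac{1}{25}\right) = 5 \left(- \frac{209}{225}\right) = - \frac{209}{45} \approx -4.6444$)
$\left(-48 - 25\right) \left(-33 + x\right) 60 \cdot 79 = \left(-48 - 25\right) \left(-33 - \frac{209}{45}\right) 60 \cdot 79 = \left(-73\right) \left(- \frac{1694}{45}\right) 60 \cdot 79 = \frac{123662}{45} \cdot 60 \cdot 79 = \frac{494648}{3} \cdot 79 = \frac{39077192}{3}$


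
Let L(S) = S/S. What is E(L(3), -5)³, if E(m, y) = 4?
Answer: 64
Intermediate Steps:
L(S) = 1
E(L(3), -5)³ = 4³ = 64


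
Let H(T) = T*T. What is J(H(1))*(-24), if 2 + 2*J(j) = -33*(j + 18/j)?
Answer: 7548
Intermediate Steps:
H(T) = T**2
J(j) = -1 - 297/j - 33*j/2 (J(j) = -1 + (-33*(j + 18/j))/2 = -1 + (-594/j - 33*j)/2 = -1 + (-297/j - 33*j/2) = -1 - 297/j - 33*j/2)
J(H(1))*(-24) = (-1 - 297/(1**2) - 33/2*1**2)*(-24) = (-1 - 297/1 - 33/2*1)*(-24) = (-1 - 297*1 - 33/2)*(-24) = (-1 - 297 - 33/2)*(-24) = -629/2*(-24) = 7548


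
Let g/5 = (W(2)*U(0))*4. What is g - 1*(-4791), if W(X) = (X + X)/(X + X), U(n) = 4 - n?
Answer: 4871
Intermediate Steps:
W(X) = 1 (W(X) = (2*X)/((2*X)) = (2*X)*(1/(2*X)) = 1)
g = 80 (g = 5*((1*(4 - 1*0))*4) = 5*((1*(4 + 0))*4) = 5*((1*4)*4) = 5*(4*4) = 5*16 = 80)
g - 1*(-4791) = 80 - 1*(-4791) = 80 + 4791 = 4871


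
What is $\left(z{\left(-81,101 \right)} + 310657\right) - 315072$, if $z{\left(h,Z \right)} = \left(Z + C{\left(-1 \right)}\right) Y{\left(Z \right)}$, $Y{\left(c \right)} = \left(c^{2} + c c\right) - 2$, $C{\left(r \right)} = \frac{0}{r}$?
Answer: $2055985$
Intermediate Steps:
$C{\left(r \right)} = 0$
$Y{\left(c \right)} = -2 + 2 c^{2}$ ($Y{\left(c \right)} = \left(c^{2} + c^{2}\right) - 2 = 2 c^{2} - 2 = -2 + 2 c^{2}$)
$z{\left(h,Z \right)} = Z \left(-2 + 2 Z^{2}\right)$ ($z{\left(h,Z \right)} = \left(Z + 0\right) \left(-2 + 2 Z^{2}\right) = Z \left(-2 + 2 Z^{2}\right)$)
$\left(z{\left(-81,101 \right)} + 310657\right) - 315072 = \left(2 \cdot 101 \left(-1 + 101^{2}\right) + 310657\right) - 315072 = \left(2 \cdot 101 \left(-1 + 10201\right) + 310657\right) - 315072 = \left(2 \cdot 101 \cdot 10200 + 310657\right) - 315072 = \left(2060400 + 310657\right) - 315072 = 2371057 - 315072 = 2055985$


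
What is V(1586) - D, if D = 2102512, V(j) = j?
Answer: -2100926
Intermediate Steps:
V(1586) - D = 1586 - 1*2102512 = 1586 - 2102512 = -2100926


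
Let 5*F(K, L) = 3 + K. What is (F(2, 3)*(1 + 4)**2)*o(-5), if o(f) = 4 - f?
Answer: 225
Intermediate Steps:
F(K, L) = 3/5 + K/5 (F(K, L) = (3 + K)/5 = 3/5 + K/5)
(F(2, 3)*(1 + 4)**2)*o(-5) = ((3/5 + (1/5)*2)*(1 + 4)**2)*(4 - 1*(-5)) = ((3/5 + 2/5)*5**2)*(4 + 5) = (1*25)*9 = 25*9 = 225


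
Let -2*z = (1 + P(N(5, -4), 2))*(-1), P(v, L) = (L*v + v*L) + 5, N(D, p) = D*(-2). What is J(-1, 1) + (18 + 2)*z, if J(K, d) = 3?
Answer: -337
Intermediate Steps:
N(D, p) = -2*D
P(v, L) = 5 + 2*L*v (P(v, L) = (L*v + L*v) + 5 = 2*L*v + 5 = 5 + 2*L*v)
z = -17 (z = -(1 + (5 + 2*2*(-2*5)))*(-1)/2 = -(1 + (5 + 2*2*(-10)))*(-1)/2 = -(1 + (5 - 40))*(-1)/2 = -(1 - 35)*(-1)/2 = -(-17)*(-1) = -1/2*34 = -17)
J(-1, 1) + (18 + 2)*z = 3 + (18 + 2)*(-17) = 3 + 20*(-17) = 3 - 340 = -337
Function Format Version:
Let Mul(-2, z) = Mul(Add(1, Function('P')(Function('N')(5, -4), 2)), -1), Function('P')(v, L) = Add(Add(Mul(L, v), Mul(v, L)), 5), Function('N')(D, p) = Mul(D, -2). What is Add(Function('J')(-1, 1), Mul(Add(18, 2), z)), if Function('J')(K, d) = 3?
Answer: -337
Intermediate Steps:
Function('N')(D, p) = Mul(-2, D)
Function('P')(v, L) = Add(5, Mul(2, L, v)) (Function('P')(v, L) = Add(Add(Mul(L, v), Mul(L, v)), 5) = Add(Mul(2, L, v), 5) = Add(5, Mul(2, L, v)))
z = -17 (z = Mul(Rational(-1, 2), Mul(Add(1, Add(5, Mul(2, 2, Mul(-2, 5)))), -1)) = Mul(Rational(-1, 2), Mul(Add(1, Add(5, Mul(2, 2, -10))), -1)) = Mul(Rational(-1, 2), Mul(Add(1, Add(5, -40)), -1)) = Mul(Rational(-1, 2), Mul(Add(1, -35), -1)) = Mul(Rational(-1, 2), Mul(-34, -1)) = Mul(Rational(-1, 2), 34) = -17)
Add(Function('J')(-1, 1), Mul(Add(18, 2), z)) = Add(3, Mul(Add(18, 2), -17)) = Add(3, Mul(20, -17)) = Add(3, -340) = -337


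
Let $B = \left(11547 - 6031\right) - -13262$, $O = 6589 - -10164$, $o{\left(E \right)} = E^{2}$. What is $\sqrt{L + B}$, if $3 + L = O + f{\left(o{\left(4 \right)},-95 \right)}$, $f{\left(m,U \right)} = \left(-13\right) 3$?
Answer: $\sqrt{35489} \approx 188.39$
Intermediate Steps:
$O = 16753$ ($O = 6589 + 10164 = 16753$)
$f{\left(m,U \right)} = -39$
$L = 16711$ ($L = -3 + \left(16753 - 39\right) = -3 + 16714 = 16711$)
$B = 18778$ ($B = \left(11547 - 6031\right) + 13262 = 5516 + 13262 = 18778$)
$\sqrt{L + B} = \sqrt{16711 + 18778} = \sqrt{35489}$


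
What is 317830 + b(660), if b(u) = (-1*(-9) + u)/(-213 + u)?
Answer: 47356893/149 ≈ 3.1783e+5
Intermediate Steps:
b(u) = (9 + u)/(-213 + u)
317830 + b(660) = 317830 + (9 + 660)/(-213 + 660) = 317830 + 669/447 = 317830 + (1/447)*669 = 317830 + 223/149 = 47356893/149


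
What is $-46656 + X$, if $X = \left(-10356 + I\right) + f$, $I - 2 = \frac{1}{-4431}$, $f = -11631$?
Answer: $- \frac{304148272}{4431} \approx -68641.0$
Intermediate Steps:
$I = \frac{8861}{4431}$ ($I = 2 + \frac{1}{-4431} = 2 - \frac{1}{4431} = \frac{8861}{4431} \approx 1.9998$)
$X = - \frac{97415536}{4431}$ ($X = \left(-10356 + \frac{8861}{4431}\right) - 11631 = - \frac{45878575}{4431} - 11631 = - \frac{97415536}{4431} \approx -21985.0$)
$-46656 + X = -46656 - \frac{97415536}{4431} = - \frac{304148272}{4431}$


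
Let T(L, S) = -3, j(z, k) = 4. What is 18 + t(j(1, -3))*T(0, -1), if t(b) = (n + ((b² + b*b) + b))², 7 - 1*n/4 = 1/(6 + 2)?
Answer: -48315/4 ≈ -12079.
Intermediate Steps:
n = 55/2 (n = 28 - 4/(6 + 2) = 28 - 4/8 = 28 - 4*⅛ = 28 - ½ = 55/2 ≈ 27.500)
t(b) = (55/2 + b + 2*b²)² (t(b) = (55/2 + ((b² + b*b) + b))² = (55/2 + ((b² + b²) + b))² = (55/2 + (2*b² + b))² = (55/2 + (b + 2*b²))² = (55/2 + b + 2*b²)²)
18 + t(j(1, -3))*T(0, -1) = 18 + ((55 + 2*4 + 4*4²)²/4)*(-3) = 18 + ((55 + 8 + 4*16)²/4)*(-3) = 18 + ((55 + 8 + 64)²/4)*(-3) = 18 + ((¼)*127²)*(-3) = 18 + ((¼)*16129)*(-3) = 18 + (16129/4)*(-3) = 18 - 48387/4 = -48315/4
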